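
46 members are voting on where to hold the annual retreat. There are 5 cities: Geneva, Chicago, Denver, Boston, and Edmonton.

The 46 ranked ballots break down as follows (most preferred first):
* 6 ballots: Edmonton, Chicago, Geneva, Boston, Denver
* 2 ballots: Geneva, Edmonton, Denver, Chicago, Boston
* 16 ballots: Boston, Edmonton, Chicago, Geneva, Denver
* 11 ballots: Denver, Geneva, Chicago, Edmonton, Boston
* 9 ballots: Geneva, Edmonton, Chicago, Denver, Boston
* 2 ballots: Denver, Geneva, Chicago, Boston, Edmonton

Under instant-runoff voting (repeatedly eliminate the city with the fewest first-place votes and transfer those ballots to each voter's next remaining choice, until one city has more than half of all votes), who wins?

Geneva

Round 1: Geneva 11, Chicago 0, Denver 13, Boston 16, Edmonton 6. Chicago eliminated.
Round 2: Geneva 11, Denver 13, Boston 16, Edmonton 6. Edmonton eliminated.
Round 3: Geneva 17, Denver 13, Boston 16. Denver eliminated.
Round 4: Geneva 30, Boston 16. Geneva has a majority (≥24).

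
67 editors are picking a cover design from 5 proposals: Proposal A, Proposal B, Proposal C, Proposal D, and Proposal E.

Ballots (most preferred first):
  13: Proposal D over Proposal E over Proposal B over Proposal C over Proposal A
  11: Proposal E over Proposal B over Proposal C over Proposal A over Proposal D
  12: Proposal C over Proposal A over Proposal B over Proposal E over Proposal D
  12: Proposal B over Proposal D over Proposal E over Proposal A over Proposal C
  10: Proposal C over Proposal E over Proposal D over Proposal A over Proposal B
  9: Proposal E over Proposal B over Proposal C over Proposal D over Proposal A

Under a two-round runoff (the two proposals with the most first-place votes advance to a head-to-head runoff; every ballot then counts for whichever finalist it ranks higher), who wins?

Proposal E

Round 1 first-place votes: Proposal A 0, Proposal B 12, Proposal C 22, Proposal D 13, Proposal E 20. Proposal C and Proposal E advance.
Runoff: Proposal C is ranked above Proposal E on 22 ballots, Proposal E above Proposal C on 45.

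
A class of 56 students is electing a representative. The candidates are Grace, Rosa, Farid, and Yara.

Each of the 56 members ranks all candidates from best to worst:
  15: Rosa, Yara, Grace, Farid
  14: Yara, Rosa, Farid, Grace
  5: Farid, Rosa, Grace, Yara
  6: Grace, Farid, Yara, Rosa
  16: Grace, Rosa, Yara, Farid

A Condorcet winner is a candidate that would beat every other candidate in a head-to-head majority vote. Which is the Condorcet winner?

Rosa

Rosa vs Grace: 34–22
Rosa vs Farid: 45–11
Rosa vs Yara: 36–20
Rosa beats every other candidate.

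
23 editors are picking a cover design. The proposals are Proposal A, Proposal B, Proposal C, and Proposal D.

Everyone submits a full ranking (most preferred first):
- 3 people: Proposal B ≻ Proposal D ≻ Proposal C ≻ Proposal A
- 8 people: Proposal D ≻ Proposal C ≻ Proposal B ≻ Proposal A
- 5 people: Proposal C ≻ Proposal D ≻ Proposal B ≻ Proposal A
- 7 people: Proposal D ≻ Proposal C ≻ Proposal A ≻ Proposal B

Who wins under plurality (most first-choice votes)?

First-place votes: Proposal A 0, Proposal B 3, Proposal C 5, Proposal D 15.

Proposal D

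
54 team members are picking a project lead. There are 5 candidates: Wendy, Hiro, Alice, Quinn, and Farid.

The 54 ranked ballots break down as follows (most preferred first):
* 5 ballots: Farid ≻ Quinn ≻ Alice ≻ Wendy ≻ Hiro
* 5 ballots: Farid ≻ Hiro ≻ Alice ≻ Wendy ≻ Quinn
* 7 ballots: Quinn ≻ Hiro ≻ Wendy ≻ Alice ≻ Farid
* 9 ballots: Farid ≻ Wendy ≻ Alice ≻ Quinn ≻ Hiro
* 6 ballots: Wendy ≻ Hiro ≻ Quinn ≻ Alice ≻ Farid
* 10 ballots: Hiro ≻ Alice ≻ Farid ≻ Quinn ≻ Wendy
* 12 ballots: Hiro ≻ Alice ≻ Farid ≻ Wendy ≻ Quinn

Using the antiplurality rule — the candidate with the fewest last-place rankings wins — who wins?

Alice

Last-place votes: Wendy 10, Hiro 14, Alice 0, Quinn 17, Farid 13.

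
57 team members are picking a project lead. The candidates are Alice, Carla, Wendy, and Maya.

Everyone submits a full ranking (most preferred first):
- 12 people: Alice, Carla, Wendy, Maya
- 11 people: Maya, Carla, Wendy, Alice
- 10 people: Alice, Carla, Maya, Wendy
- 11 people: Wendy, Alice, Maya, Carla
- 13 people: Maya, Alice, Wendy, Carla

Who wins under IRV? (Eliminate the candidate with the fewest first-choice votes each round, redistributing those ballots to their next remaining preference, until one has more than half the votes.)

Round 1: Alice 22, Carla 0, Wendy 11, Maya 24. Carla eliminated.
Round 2: Alice 22, Wendy 11, Maya 24. Wendy eliminated.
Round 3: Alice 33, Maya 24. Alice has a majority (≥29).

Alice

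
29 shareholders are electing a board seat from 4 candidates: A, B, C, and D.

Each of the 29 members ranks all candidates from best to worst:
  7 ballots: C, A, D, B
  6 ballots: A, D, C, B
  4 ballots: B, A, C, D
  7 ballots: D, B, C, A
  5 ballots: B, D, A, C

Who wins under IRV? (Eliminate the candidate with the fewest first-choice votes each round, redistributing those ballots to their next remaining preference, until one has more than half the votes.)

Round 1: A 6, B 9, C 7, D 7. A eliminated.
Round 2: B 9, C 7, D 13. C eliminated.
Round 3: B 9, D 20. D has a majority (≥15).

D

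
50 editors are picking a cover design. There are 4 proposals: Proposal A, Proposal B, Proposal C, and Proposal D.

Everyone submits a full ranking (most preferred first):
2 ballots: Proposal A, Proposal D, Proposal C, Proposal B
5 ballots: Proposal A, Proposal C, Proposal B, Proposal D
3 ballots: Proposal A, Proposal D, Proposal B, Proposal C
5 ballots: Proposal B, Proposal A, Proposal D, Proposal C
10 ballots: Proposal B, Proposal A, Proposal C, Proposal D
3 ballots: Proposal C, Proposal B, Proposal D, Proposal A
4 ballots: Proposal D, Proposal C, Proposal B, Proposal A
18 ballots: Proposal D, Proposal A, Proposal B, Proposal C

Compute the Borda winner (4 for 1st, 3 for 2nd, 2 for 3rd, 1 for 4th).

Proposal A

Proposal A: 2×4 + 5×4 + 3×4 + 5×3 + 10×3 + 3×1 + 4×1 + 18×3 = 146
Proposal B: 2×1 + 5×2 + 3×2 + 5×4 + 10×4 + 3×3 + 4×2 + 18×2 = 131
Proposal C: 2×2 + 5×3 + 3×1 + 5×1 + 10×2 + 3×4 + 4×3 + 18×1 = 89
Proposal D: 2×3 + 5×1 + 3×3 + 5×2 + 10×1 + 3×2 + 4×4 + 18×4 = 134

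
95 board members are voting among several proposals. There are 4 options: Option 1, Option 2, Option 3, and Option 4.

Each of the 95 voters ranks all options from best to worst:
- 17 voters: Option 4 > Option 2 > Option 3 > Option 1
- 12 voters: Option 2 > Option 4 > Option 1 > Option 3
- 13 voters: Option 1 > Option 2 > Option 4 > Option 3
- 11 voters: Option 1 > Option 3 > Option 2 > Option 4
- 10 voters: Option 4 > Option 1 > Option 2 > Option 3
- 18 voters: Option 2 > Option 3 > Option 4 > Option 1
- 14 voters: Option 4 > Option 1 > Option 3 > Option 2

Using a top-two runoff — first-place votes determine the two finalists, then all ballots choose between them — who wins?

Option 2

Round 1 first-place votes: Option 1 24, Option 2 30, Option 3 0, Option 4 41. Option 4 and Option 2 advance.
Runoff: Option 4 is ranked above Option 2 on 41 ballots, Option 2 above Option 4 on 54.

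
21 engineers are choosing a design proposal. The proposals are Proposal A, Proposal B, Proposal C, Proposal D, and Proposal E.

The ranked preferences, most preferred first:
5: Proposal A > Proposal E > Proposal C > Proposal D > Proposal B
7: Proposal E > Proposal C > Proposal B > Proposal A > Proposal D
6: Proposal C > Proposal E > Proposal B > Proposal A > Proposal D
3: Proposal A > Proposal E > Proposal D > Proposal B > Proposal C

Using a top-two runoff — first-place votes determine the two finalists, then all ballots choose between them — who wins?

Proposal E

Round 1 first-place votes: Proposal A 8, Proposal B 0, Proposal C 6, Proposal D 0, Proposal E 7. Proposal A and Proposal E advance.
Runoff: Proposal A is ranked above Proposal E on 8 ballots, Proposal E above Proposal A on 13.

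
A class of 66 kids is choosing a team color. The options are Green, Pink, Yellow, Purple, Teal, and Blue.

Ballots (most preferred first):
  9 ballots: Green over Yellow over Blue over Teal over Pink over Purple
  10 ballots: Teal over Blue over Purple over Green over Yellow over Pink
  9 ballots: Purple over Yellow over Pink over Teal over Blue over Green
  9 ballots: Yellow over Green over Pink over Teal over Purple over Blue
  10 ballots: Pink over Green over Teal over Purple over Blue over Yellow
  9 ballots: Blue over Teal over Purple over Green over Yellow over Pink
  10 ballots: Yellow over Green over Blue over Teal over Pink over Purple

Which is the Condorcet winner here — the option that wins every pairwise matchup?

Green vs Pink: 47–19
Green vs Yellow: 38–28
Green vs Purple: 38–28
Green vs Teal: 38–28
Green vs Blue: 38–28
Green beats every other option.

Green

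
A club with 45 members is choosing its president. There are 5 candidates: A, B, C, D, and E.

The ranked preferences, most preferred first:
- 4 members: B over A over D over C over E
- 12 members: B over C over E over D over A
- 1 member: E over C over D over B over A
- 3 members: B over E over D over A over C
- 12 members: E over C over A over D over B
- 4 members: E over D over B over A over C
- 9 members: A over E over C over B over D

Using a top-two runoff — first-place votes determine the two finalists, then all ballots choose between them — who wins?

E

Round 1 first-place votes: A 9, B 19, C 0, D 0, E 17. B and E advance.
Runoff: B is ranked above E on 19 ballots, E above B on 26.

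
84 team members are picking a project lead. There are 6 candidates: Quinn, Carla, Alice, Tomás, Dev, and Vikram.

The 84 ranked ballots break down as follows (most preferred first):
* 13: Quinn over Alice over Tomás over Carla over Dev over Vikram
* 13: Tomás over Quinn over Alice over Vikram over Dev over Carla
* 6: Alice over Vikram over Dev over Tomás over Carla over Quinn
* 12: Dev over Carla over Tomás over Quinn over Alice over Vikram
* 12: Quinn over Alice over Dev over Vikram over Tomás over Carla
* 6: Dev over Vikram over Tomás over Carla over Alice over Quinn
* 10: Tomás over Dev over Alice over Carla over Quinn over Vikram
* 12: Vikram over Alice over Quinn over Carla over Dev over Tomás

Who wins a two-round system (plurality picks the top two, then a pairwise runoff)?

Round 1 first-place votes: Quinn 25, Carla 0, Alice 6, Tomás 23, Dev 18, Vikram 12. Quinn and Tomás advance.
Runoff: Quinn is ranked above Tomás on 37 ballots, Tomás above Quinn on 47.

Tomás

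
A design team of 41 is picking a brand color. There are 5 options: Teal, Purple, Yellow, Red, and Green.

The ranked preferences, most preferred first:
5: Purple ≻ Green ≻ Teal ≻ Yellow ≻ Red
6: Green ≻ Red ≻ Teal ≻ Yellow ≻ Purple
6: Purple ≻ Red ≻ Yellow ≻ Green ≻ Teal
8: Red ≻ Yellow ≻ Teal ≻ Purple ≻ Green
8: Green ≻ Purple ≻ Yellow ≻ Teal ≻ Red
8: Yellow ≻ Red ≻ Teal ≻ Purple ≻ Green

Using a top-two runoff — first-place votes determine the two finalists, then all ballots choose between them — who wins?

Round 1 first-place votes: Teal 0, Purple 11, Yellow 8, Red 8, Green 14. Green and Purple advance.
Runoff: Green is ranked above Purple on 14 ballots, Purple above Green on 27.

Purple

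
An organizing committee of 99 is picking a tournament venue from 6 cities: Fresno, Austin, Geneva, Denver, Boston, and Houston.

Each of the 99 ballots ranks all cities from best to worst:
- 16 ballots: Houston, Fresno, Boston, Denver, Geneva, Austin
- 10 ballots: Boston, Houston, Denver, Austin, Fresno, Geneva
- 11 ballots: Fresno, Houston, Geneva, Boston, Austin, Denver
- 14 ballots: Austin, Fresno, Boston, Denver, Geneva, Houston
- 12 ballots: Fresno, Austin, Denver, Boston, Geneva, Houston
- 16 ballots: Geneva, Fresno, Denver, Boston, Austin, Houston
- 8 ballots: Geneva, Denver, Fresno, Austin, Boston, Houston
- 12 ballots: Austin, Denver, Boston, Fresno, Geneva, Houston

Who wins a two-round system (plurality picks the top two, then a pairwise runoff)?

Geneva

Round 1 first-place votes: Fresno 23, Austin 26, Geneva 24, Denver 0, Boston 10, Houston 16. Austin and Geneva advance.
Runoff: Austin is ranked above Geneva on 48 ballots, Geneva above Austin on 51.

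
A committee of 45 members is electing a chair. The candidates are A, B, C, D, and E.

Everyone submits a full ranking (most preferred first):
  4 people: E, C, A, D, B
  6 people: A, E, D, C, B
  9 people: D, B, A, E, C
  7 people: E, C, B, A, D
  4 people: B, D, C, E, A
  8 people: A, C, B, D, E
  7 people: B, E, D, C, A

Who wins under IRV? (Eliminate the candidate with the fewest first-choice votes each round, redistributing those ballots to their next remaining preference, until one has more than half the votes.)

Round 1: A 14, B 11, C 0, D 9, E 11. C eliminated.
Round 2: A 14, B 11, D 9, E 11. D eliminated.
Round 3: A 14, B 20, E 11. E eliminated.
Round 4: A 18, B 27. B has a majority (≥23).

B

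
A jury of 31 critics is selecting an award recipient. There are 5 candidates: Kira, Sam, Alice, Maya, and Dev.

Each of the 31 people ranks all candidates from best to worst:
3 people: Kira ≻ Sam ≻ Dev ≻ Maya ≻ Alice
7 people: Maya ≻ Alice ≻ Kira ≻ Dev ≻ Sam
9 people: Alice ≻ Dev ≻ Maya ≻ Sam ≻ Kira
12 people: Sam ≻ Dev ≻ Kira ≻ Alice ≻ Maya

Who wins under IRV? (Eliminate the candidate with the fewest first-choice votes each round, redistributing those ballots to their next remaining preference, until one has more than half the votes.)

Round 1: Kira 3, Sam 12, Alice 9, Maya 7, Dev 0. Dev eliminated.
Round 2: Kira 3, Sam 12, Alice 9, Maya 7. Kira eliminated.
Round 3: Sam 15, Alice 9, Maya 7. Maya eliminated.
Round 4: Sam 15, Alice 16. Alice has a majority (≥16).

Alice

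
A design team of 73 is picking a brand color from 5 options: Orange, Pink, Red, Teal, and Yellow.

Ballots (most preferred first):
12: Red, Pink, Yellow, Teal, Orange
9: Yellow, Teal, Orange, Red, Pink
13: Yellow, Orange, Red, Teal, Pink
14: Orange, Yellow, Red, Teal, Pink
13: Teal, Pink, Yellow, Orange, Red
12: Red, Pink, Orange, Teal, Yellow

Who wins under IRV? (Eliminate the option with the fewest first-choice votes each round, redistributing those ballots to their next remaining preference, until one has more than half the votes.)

Round 1: Orange 14, Pink 0, Red 24, Teal 13, Yellow 22. Pink eliminated.
Round 2: Orange 14, Red 24, Teal 13, Yellow 22. Teal eliminated.
Round 3: Orange 14, Red 24, Yellow 35. Orange eliminated.
Round 4: Red 24, Yellow 49. Yellow has a majority (≥37).

Yellow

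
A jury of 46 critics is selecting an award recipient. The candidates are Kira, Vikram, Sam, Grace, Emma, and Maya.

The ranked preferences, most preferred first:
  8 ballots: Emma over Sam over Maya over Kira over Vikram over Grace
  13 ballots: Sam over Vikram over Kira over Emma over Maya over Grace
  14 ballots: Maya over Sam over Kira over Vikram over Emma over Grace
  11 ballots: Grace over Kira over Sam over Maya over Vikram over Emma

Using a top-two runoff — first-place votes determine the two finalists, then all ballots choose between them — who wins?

Round 1 first-place votes: Kira 0, Vikram 0, Sam 13, Grace 11, Emma 8, Maya 14. Maya and Sam advance.
Runoff: Maya is ranked above Sam on 14 ballots, Sam above Maya on 32.

Sam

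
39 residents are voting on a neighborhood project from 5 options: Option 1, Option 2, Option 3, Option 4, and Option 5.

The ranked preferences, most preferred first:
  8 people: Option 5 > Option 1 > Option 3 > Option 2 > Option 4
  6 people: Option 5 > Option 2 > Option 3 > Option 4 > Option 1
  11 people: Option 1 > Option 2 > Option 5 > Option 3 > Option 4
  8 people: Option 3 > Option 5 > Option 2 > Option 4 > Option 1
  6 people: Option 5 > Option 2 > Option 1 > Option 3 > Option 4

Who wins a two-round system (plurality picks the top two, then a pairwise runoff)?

Option 5

Round 1 first-place votes: Option 1 11, Option 2 0, Option 3 8, Option 4 0, Option 5 20. Option 5 and Option 1 advance.
Runoff: Option 5 is ranked above Option 1 on 28 ballots, Option 1 above Option 5 on 11.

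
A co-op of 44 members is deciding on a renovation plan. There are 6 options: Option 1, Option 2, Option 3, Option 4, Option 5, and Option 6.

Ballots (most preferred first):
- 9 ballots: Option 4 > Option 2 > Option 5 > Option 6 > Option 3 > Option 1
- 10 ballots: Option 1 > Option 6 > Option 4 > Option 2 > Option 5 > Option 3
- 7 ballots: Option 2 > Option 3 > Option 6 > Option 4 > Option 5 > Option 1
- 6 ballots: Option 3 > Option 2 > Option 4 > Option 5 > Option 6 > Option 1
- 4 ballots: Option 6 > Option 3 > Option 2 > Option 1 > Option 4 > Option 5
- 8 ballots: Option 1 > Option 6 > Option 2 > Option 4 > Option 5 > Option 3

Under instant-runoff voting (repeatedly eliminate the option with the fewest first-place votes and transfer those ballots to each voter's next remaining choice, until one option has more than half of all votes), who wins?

Option 3

Round 1: Option 1 18, Option 2 7, Option 3 6, Option 4 9, Option 5 0, Option 6 4. Option 5 eliminated.
Round 2: Option 1 18, Option 2 7, Option 3 6, Option 4 9, Option 6 4. Option 6 eliminated.
Round 3: Option 1 18, Option 2 7, Option 3 10, Option 4 9. Option 2 eliminated.
Round 4: Option 1 18, Option 3 17, Option 4 9. Option 4 eliminated.
Round 5: Option 1 18, Option 3 26. Option 3 has a majority (≥23).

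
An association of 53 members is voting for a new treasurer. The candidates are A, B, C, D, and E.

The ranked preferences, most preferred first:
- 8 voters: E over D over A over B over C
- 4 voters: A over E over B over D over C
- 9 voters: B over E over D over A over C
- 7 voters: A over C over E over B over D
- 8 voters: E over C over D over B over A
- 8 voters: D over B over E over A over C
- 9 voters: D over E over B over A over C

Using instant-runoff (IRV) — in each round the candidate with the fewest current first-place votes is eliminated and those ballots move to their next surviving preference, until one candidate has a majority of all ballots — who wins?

Round 1: A 11, B 9, C 0, D 17, E 16. C eliminated.
Round 2: A 11, B 9, D 17, E 16. B eliminated.
Round 3: A 11, D 17, E 25. A eliminated.
Round 4: D 17, E 36. E has a majority (≥27).

E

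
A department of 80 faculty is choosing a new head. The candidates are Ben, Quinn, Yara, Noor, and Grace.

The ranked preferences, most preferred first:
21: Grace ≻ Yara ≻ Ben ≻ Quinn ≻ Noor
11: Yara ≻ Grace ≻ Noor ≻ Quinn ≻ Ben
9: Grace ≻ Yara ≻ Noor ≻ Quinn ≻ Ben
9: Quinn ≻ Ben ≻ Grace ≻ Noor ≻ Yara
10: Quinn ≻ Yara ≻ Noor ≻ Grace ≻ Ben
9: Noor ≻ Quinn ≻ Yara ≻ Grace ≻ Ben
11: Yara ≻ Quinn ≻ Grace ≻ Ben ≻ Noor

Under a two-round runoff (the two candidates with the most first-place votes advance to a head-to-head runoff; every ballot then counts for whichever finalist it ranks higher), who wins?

Round 1 first-place votes: Ben 0, Quinn 19, Yara 22, Noor 9, Grace 30. Grace and Yara advance.
Runoff: Grace is ranked above Yara on 39 ballots, Yara above Grace on 41.

Yara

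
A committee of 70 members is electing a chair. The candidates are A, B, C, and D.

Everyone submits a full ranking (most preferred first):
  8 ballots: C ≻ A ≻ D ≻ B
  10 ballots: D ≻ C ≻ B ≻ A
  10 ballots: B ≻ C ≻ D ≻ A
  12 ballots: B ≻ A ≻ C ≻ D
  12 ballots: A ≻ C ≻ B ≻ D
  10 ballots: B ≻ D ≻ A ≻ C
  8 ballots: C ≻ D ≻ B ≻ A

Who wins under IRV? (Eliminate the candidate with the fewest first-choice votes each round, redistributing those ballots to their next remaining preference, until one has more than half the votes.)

Round 1: A 12, B 32, C 16, D 10. D eliminated.
Round 2: A 12, B 32, C 26. A eliminated.
Round 3: B 32, C 38. C has a majority (≥36).

C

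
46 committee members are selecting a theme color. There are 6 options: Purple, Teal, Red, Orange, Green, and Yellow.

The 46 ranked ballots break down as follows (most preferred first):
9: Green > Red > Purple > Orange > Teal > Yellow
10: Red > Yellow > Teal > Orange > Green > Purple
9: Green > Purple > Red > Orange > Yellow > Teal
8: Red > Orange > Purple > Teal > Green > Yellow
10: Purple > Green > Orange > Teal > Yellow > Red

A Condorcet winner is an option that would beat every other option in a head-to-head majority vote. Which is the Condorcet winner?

Green vs Purple: 28–18
Green vs Teal: 28–18
Green vs Red: 28–18
Green vs Orange: 28–18
Green vs Yellow: 36–10
Green beats every other option.

Green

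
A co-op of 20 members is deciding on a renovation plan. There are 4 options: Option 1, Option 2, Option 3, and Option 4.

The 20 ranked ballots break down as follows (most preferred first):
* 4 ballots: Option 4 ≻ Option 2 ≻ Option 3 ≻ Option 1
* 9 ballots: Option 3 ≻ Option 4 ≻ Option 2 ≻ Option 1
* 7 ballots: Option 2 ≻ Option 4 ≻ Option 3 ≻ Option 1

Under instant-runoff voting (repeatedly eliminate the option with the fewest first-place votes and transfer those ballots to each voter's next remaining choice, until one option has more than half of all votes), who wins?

Option 2

Round 1: Option 1 0, Option 2 7, Option 3 9, Option 4 4. Option 1 eliminated.
Round 2: Option 2 7, Option 3 9, Option 4 4. Option 4 eliminated.
Round 3: Option 2 11, Option 3 9. Option 2 has a majority (≥11).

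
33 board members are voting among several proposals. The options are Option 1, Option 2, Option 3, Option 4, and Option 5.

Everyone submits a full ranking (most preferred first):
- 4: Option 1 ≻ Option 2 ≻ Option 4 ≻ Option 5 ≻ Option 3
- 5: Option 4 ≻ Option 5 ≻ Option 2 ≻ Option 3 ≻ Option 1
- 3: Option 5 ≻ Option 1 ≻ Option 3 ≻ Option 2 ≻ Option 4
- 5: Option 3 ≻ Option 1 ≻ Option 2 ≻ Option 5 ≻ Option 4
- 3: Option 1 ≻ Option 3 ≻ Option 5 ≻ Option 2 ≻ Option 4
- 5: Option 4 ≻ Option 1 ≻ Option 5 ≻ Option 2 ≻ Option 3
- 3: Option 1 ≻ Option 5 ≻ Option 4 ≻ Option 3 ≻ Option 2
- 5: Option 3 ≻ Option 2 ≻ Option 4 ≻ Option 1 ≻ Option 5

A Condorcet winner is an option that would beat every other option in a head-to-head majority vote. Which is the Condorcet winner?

Option 1 vs Option 2: 23–10
Option 1 vs Option 3: 18–15
Option 1 vs Option 4: 18–15
Option 1 vs Option 5: 25–8
Option 1 beats every other option.

Option 1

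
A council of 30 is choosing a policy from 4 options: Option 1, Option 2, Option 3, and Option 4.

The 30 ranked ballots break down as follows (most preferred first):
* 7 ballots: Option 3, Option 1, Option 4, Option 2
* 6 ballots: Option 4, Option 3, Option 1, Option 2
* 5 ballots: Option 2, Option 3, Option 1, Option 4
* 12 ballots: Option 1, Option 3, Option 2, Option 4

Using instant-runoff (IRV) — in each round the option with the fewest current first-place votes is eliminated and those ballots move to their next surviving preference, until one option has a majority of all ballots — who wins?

Option 3

Round 1: Option 1 12, Option 2 5, Option 3 7, Option 4 6. Option 2 eliminated.
Round 2: Option 1 12, Option 3 12, Option 4 6. Option 4 eliminated.
Round 3: Option 1 12, Option 3 18. Option 3 has a majority (≥16).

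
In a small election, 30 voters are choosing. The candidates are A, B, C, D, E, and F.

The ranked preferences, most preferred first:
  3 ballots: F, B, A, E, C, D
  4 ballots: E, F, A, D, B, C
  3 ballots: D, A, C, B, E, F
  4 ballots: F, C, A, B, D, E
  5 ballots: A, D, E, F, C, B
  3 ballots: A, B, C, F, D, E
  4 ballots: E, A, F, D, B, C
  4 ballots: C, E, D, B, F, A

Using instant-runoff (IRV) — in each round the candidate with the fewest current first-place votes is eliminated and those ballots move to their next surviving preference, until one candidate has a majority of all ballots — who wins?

A

Round 1: A 8, B 0, C 4, D 3, E 8, F 7. B eliminated.
Round 2: A 8, C 4, D 3, E 8, F 7. D eliminated.
Round 3: A 11, C 4, E 8, F 7. C eliminated.
Round 4: A 11, E 12, F 7. F eliminated.
Round 5: A 18, E 12. A has a majority (≥16).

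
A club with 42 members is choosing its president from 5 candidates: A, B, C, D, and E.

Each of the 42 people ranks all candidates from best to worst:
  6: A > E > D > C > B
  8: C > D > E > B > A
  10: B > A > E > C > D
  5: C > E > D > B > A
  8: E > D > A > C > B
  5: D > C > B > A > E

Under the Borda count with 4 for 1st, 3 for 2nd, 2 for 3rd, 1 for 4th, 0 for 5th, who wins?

A: 6×4 + 8×0 + 10×3 + 5×0 + 8×2 + 5×1 = 75
B: 6×0 + 8×1 + 10×4 + 5×1 + 8×0 + 5×2 = 63
C: 6×1 + 8×4 + 10×1 + 5×4 + 8×1 + 5×3 = 91
D: 6×2 + 8×3 + 10×0 + 5×2 + 8×3 + 5×4 = 90
E: 6×3 + 8×2 + 10×2 + 5×3 + 8×4 + 5×0 = 101

E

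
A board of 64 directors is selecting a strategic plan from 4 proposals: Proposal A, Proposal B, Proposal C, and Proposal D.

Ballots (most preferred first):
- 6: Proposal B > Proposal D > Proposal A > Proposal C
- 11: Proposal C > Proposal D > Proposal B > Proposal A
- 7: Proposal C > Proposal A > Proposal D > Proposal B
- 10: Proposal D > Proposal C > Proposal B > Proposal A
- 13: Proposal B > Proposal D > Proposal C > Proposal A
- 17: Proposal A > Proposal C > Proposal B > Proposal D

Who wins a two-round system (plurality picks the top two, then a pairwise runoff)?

Proposal C

Round 1 first-place votes: Proposal A 17, Proposal B 19, Proposal C 18, Proposal D 10. Proposal B and Proposal C advance.
Runoff: Proposal B is ranked above Proposal C on 19 ballots, Proposal C above Proposal B on 45.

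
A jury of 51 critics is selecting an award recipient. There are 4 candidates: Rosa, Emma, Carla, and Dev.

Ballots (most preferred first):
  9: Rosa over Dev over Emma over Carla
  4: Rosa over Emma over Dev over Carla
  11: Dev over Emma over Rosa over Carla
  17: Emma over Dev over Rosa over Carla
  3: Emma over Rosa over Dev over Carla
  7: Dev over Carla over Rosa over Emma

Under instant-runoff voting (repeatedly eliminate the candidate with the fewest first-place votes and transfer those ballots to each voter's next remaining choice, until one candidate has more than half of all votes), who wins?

Round 1: Rosa 13, Emma 20, Carla 0, Dev 18. Carla eliminated.
Round 2: Rosa 13, Emma 20, Dev 18. Rosa eliminated.
Round 3: Emma 24, Dev 27. Dev has a majority (≥26).

Dev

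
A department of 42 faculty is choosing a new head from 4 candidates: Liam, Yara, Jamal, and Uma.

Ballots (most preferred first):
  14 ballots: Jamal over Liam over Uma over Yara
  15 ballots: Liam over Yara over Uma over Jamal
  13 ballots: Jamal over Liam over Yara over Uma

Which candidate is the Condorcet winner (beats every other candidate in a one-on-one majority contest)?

Jamal

Jamal vs Liam: 27–15
Jamal vs Yara: 27–15
Jamal vs Uma: 27–15
Jamal beats every other candidate.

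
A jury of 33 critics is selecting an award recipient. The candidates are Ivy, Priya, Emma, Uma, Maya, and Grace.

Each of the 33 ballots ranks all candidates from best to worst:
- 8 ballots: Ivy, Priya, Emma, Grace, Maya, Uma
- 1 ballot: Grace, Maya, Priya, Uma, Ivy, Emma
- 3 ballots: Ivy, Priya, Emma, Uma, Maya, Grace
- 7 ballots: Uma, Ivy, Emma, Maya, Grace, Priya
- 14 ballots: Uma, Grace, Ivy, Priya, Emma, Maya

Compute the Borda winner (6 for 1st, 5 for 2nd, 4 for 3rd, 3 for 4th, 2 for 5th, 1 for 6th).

Ivy: 8×6 + 1×2 + 3×6 + 7×5 + 14×4 = 159
Priya: 8×5 + 1×4 + 3×5 + 7×1 + 14×3 = 108
Emma: 8×4 + 1×1 + 3×4 + 7×4 + 14×2 = 101
Uma: 8×1 + 1×3 + 3×3 + 7×6 + 14×6 = 146
Maya: 8×2 + 1×5 + 3×2 + 7×3 + 14×1 = 62
Grace: 8×3 + 1×6 + 3×1 + 7×2 + 14×5 = 117

Ivy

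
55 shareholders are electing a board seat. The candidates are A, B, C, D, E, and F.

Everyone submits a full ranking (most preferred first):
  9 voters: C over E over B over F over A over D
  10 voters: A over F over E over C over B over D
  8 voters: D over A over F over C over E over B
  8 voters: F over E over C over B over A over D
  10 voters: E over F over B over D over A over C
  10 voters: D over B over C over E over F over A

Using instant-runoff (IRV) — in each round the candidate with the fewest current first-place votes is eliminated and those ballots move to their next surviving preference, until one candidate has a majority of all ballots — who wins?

E

Round 1: A 10, B 0, C 9, D 18, E 10, F 8. B eliminated.
Round 2: A 10, C 9, D 18, E 10, F 8. F eliminated.
Round 3: A 10, C 9, D 18, E 18. C eliminated.
Round 4: A 10, D 18, E 27. A eliminated.
Round 5: D 18, E 37. E has a majority (≥28).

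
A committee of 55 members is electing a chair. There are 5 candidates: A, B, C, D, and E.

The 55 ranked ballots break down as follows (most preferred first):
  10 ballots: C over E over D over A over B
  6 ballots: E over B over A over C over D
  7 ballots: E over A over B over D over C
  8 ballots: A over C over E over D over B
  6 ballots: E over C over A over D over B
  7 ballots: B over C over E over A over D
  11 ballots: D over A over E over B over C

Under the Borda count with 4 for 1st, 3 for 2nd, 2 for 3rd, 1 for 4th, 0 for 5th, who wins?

E

A: 10×1 + 6×2 + 7×3 + 8×4 + 6×2 + 7×1 + 11×3 = 127
B: 10×0 + 6×3 + 7×2 + 8×0 + 6×0 + 7×4 + 11×1 = 71
C: 10×4 + 6×1 + 7×0 + 8×3 + 6×3 + 7×3 + 11×0 = 109
D: 10×2 + 6×0 + 7×1 + 8×1 + 6×1 + 7×0 + 11×4 = 85
E: 10×3 + 6×4 + 7×4 + 8×2 + 6×4 + 7×2 + 11×2 = 158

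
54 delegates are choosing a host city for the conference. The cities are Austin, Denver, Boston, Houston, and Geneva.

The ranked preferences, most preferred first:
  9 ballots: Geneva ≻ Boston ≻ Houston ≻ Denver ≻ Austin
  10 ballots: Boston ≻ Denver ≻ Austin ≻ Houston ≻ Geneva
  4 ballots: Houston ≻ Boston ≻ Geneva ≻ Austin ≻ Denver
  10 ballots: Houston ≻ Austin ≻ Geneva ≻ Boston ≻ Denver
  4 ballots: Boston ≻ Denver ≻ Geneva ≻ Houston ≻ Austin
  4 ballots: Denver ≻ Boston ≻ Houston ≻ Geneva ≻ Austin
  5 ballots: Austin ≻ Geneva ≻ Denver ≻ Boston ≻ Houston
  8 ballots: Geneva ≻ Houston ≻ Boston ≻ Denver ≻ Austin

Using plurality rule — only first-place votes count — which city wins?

First-place votes: Austin 5, Denver 4, Boston 14, Houston 14, Geneva 17.

Geneva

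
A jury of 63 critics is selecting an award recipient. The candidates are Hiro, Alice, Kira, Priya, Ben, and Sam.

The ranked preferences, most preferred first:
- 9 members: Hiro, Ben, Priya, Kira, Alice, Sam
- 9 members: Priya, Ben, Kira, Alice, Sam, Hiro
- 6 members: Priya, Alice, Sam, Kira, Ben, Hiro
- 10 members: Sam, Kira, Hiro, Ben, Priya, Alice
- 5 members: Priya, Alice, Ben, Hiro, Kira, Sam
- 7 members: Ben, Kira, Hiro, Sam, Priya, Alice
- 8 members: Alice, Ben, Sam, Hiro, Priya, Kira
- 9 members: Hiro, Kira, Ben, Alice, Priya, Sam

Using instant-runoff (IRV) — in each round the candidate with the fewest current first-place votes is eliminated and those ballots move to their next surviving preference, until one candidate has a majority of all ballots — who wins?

Hiro

Round 1: Hiro 18, Alice 8, Kira 0, Priya 20, Ben 7, Sam 10. Kira eliminated.
Round 2: Hiro 18, Alice 8, Priya 20, Ben 7, Sam 10. Ben eliminated.
Round 3: Hiro 25, Alice 8, Priya 20, Sam 10. Alice eliminated.
Round 4: Hiro 25, Priya 20, Sam 18. Sam eliminated.
Round 5: Hiro 43, Priya 20. Hiro has a majority (≥32).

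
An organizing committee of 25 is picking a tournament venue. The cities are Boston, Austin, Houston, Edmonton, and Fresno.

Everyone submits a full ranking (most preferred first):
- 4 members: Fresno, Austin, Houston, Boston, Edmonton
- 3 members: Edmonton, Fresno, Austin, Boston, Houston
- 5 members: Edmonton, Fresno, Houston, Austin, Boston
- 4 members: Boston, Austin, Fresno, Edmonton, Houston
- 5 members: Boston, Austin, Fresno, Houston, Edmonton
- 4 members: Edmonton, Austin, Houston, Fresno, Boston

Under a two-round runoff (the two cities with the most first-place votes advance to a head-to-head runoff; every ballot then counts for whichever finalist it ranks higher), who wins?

Boston

Round 1 first-place votes: Boston 9, Austin 0, Houston 0, Edmonton 12, Fresno 4. Edmonton and Boston advance.
Runoff: Edmonton is ranked above Boston on 12 ballots, Boston above Edmonton on 13.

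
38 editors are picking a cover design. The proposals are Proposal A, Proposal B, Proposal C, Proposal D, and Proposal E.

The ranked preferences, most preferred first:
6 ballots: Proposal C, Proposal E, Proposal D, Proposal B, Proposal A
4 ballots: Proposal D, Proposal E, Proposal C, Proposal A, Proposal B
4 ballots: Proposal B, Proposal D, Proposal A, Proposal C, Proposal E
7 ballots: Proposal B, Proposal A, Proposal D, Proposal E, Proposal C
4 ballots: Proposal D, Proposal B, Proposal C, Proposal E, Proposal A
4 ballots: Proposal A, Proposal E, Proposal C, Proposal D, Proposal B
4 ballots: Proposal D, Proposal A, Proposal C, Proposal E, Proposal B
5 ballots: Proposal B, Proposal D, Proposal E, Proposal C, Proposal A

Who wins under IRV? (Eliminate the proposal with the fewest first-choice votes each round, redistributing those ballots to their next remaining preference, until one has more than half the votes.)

Round 1: Proposal A 4, Proposal B 16, Proposal C 6, Proposal D 12, Proposal E 0. Proposal E eliminated.
Round 2: Proposal A 4, Proposal B 16, Proposal C 6, Proposal D 12. Proposal A eliminated.
Round 3: Proposal B 16, Proposal C 10, Proposal D 12. Proposal C eliminated.
Round 4: Proposal B 16, Proposal D 22. Proposal D has a majority (≥20).

Proposal D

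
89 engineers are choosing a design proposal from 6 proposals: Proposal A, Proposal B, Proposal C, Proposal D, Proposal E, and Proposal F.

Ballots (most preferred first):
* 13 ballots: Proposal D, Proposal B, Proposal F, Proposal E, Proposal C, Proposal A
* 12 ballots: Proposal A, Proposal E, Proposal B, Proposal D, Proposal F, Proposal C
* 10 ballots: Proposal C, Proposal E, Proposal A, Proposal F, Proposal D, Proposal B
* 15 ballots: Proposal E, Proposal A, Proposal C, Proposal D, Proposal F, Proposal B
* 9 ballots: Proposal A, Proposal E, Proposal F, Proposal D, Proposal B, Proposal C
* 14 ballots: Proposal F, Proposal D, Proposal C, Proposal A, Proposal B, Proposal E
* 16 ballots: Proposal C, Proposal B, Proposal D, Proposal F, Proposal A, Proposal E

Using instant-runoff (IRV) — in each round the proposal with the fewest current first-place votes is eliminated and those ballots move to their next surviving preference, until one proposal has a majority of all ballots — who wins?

Proposal A

Round 1: Proposal A 21, Proposal B 0, Proposal C 26, Proposal D 13, Proposal E 15, Proposal F 14. Proposal B eliminated.
Round 2: Proposal A 21, Proposal C 26, Proposal D 13, Proposal E 15, Proposal F 14. Proposal D eliminated.
Round 3: Proposal A 21, Proposal C 26, Proposal E 15, Proposal F 27. Proposal E eliminated.
Round 4: Proposal A 36, Proposal C 26, Proposal F 27. Proposal C eliminated.
Round 5: Proposal A 46, Proposal F 43. Proposal A has a majority (≥45).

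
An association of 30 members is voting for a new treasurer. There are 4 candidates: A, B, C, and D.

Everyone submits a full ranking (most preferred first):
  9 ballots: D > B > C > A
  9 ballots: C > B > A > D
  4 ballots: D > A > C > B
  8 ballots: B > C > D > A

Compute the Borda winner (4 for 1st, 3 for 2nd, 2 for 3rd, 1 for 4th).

B

A: 9×1 + 9×2 + 4×3 + 8×1 = 47
B: 9×3 + 9×3 + 4×1 + 8×4 = 90
C: 9×2 + 9×4 + 4×2 + 8×3 = 86
D: 9×4 + 9×1 + 4×4 + 8×2 = 77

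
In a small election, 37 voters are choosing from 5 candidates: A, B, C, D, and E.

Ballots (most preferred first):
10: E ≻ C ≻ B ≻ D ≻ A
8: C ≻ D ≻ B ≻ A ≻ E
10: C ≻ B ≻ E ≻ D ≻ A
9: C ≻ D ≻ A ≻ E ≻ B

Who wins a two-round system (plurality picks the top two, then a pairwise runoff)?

Round 1 first-place votes: A 0, B 0, C 27, D 0, E 10. C and E advance.
Runoff: C is ranked above E on 27 ballots, E above C on 10.

C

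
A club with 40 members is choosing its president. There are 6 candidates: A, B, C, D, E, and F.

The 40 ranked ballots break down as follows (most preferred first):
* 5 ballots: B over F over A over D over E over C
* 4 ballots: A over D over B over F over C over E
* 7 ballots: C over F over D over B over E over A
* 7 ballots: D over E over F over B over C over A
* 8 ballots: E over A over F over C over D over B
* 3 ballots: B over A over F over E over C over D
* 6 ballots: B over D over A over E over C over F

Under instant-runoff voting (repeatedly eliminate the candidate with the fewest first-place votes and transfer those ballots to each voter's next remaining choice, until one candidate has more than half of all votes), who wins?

Round 1: A 4, B 14, C 7, D 7, E 8, F 0. F eliminated.
Round 2: A 4, B 14, C 7, D 7, E 8. A eliminated.
Round 3: B 14, C 7, D 11, E 8. C eliminated.
Round 4: B 14, D 18, E 8. E eliminated.
Round 5: B 14, D 26. D has a majority (≥21).

D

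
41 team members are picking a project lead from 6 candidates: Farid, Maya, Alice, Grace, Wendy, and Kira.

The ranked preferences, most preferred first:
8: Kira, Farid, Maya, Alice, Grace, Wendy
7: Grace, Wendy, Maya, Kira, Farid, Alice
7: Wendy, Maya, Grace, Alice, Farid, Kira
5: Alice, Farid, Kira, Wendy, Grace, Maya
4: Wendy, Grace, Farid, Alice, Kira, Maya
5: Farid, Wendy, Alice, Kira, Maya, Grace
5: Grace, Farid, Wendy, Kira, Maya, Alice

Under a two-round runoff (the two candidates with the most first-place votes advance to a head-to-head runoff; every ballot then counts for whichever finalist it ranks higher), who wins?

Wendy

Round 1 first-place votes: Farid 5, Maya 0, Alice 5, Grace 12, Wendy 11, Kira 8. Grace and Wendy advance.
Runoff: Grace is ranked above Wendy on 20 ballots, Wendy above Grace on 21.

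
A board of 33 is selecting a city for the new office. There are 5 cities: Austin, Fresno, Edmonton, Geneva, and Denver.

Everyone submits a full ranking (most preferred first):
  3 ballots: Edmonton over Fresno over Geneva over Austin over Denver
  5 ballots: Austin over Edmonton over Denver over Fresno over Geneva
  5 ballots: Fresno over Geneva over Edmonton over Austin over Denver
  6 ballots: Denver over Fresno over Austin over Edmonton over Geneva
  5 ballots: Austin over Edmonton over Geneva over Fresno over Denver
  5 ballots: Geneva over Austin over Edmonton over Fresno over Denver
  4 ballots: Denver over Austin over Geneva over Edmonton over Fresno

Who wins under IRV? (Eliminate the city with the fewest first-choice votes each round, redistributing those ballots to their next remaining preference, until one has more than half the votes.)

Round 1: Austin 10, Fresno 5, Edmonton 3, Geneva 5, Denver 10. Edmonton eliminated.
Round 2: Austin 10, Fresno 8, Geneva 5, Denver 10. Geneva eliminated.
Round 3: Austin 15, Fresno 8, Denver 10. Fresno eliminated.
Round 4: Austin 23, Denver 10. Austin has a majority (≥17).

Austin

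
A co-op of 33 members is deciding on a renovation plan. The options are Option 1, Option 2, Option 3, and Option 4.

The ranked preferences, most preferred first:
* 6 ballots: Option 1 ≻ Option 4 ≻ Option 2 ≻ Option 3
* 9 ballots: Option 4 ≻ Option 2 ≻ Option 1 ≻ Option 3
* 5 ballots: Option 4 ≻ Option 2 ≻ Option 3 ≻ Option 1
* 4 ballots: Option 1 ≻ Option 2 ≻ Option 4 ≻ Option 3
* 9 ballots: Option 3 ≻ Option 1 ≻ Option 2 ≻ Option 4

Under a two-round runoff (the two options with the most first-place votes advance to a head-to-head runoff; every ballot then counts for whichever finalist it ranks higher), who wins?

Round 1 first-place votes: Option 1 10, Option 2 0, Option 3 9, Option 4 14. Option 4 and Option 1 advance.
Runoff: Option 4 is ranked above Option 1 on 14 ballots, Option 1 above Option 4 on 19.

Option 1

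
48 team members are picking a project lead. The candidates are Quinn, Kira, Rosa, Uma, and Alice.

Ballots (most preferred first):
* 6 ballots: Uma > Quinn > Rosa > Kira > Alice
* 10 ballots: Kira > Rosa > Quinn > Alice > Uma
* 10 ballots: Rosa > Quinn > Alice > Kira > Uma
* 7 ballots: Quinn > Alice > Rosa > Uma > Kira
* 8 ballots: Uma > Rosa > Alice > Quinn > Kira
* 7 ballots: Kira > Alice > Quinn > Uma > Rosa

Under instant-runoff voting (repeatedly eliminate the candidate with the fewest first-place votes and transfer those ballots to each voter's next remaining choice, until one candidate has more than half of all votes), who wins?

Rosa

Round 1: Quinn 7, Kira 17, Rosa 10, Uma 14, Alice 0. Alice eliminated.
Round 2: Quinn 7, Kira 17, Rosa 10, Uma 14. Quinn eliminated.
Round 3: Kira 17, Rosa 17, Uma 14. Uma eliminated.
Round 4: Kira 17, Rosa 31. Rosa has a majority (≥25).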